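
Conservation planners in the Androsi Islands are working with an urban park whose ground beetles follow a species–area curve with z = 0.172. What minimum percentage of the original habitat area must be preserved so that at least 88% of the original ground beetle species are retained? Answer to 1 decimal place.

Need (A_new/A_old)^0.172 = 0.88, so A_new/A_old = 0.88^(1/0.172) = 0.88^5.814
ln(A_new/A_old) = ln 0.88 / 0.172 = -0.1278 / 0.172 = -0.7432
A_new/A_old = e^-0.7432 ≈ 0.4756

47.6%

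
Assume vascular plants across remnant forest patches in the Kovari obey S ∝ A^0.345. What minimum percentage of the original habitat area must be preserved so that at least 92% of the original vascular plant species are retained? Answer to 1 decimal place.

78.5%

Need (A_new/A_old)^0.345 = 0.92, so A_new/A_old = 0.92^(1/0.345) = 0.92^2.899
ln(A_new/A_old) = ln 0.92 / 0.345 = -0.0834 / 0.345 = -0.2417
A_new/A_old = e^-0.2417 ≈ 0.7853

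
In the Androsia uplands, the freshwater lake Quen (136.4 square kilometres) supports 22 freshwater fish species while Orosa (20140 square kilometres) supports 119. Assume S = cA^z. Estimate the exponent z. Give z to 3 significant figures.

0.338

Taking logs: ln S = ln c + z ln A, so z = (ln S₂ − ln S₁)/(ln A₂ − ln A₁).
z = ln(119/22) / ln(20140/136.4) = ln(5.409) / ln(147.7) = 1.6881 / 4.9949 = 0.3380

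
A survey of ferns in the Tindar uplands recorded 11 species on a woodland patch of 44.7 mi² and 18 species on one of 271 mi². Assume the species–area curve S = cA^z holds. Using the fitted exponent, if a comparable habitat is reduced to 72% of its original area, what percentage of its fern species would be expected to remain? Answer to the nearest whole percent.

z = ln(18/11) / ln(271/44.7) = 0.4925 / 1.8021 = 0.2733
S_new/S_old = (A_new/A_old)^z = 0.72^0.2733 = exp(0.2733 × -0.3285) = 0.9141

91%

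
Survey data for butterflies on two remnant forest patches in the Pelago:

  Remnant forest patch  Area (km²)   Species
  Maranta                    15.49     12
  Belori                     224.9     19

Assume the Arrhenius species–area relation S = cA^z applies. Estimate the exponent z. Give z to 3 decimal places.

Taking logs: ln S = ln c + z ln A, so z = (ln S₂ − ln S₁)/(ln A₂ − ln A₁).
z = ln(19/12) / ln(224.9/15.49) = ln(1.583) / ln(14.52) = 0.4595 / 2.6755 = 0.1718

0.172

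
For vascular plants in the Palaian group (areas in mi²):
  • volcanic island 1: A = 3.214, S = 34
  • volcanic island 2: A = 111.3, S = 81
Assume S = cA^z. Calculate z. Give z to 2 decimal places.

0.24

Taking logs: ln S = ln c + z ln A, so z = (ln S₂ − ln S₁)/(ln A₂ − ln A₁).
z = ln(81/34) / ln(111.3/3.214) = ln(2.382) / ln(34.63) = 0.8681 / 3.5447 = 0.2449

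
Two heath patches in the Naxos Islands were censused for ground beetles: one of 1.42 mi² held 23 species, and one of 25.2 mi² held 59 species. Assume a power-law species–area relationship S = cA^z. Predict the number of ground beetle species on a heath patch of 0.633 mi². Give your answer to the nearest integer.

z = ln(59/23) / ln(25.2/1.42) = 0.9420 / 2.8762 = 0.3275
c = 23 / 1.42^0.3275 = 23 / 1.122 = 20.5
S₃ = 20.5 × 0.633^0.3275 = 20.5 × 0.8609 ≈ 17.65

18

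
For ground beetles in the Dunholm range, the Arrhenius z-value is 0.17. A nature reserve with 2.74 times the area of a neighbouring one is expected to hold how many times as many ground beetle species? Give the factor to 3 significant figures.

1.19

S₂/S₁ = (A₂/A₁)^z = 2.74^0.17
ln(S₂/S₁) = 0.17 × ln 2.74 = 0.17 × 1.0080 = 0.1714
S₂/S₁ = e^0.1714 ≈ 1.187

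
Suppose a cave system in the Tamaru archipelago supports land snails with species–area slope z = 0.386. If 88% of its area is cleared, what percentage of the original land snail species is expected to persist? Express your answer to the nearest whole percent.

44%

S_new/S_old = (A_new/A_old)^z = 0.12^0.386
= exp(0.386 × ln 0.12) = exp(0.386 × -2.1203) = exp(-0.8184) ≈ 0.4411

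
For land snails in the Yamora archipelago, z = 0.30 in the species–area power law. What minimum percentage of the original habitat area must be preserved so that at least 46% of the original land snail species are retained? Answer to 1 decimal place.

7.5%

Need (A_new/A_old)^0.3 = 0.46, so A_new/A_old = 0.46^(1/0.3) = 0.46^3.333
ln(A_new/A_old) = ln 0.46 / 0.3 = -0.7765 / 0.3 = -2.5884
A_new/A_old = e^-2.5884 ≈ 0.07514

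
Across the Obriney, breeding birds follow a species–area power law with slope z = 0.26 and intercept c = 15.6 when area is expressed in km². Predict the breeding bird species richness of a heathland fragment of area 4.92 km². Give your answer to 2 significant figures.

S = 15.6 × 4.92^0.26 = 15.6 × 1.513 ≈ 23.61

24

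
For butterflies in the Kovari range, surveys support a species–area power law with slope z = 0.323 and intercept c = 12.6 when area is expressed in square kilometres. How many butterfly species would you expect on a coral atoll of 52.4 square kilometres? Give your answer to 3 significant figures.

45.3

S = 12.6 × 52.4^0.323
ln S = ln 12.6 + 0.323 × ln 52.4 = 2.5337 + 0.323 × 3.9589 = 3.8124
S = e^3.8124 ≈ 45.26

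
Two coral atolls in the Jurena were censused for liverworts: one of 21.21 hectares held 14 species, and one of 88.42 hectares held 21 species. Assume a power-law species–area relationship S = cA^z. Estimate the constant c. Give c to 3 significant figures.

5.88

z = ln(S₂/S₁) / ln(A₂/A₁) = ln(21/14) / ln(88.42/21.21) = 0.4055 / 1.4276 = 0.2840
c = S₁ / A₁^z = 14 / 21.21^0.2840 = 14 / 2.381 = 5.88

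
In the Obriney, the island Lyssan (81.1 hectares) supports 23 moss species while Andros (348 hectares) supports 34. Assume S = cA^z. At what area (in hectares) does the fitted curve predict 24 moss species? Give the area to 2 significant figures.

95 hectares

z = ln(34/23) / ln(348/81.1) = 0.3909 / 1.4565 = 0.2684
c = 23 / 81.1^0.2684 = 23 / 3.253 = 7.07
A = (24/7.07)^(1/0.2684) ⇒ ln A = ln(3.395)/0.2684 = 4.5543
A = e^4.5543 ≈ 95.04 hectares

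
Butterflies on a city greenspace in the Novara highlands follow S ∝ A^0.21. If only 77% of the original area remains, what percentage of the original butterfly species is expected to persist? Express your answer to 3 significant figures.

S_new/S_old = (A_new/A_old)^z = 0.77^0.21
= exp(0.21 × ln 0.77) = exp(0.21 × -0.2614) = exp(-0.0549) ≈ 0.9466

94.7%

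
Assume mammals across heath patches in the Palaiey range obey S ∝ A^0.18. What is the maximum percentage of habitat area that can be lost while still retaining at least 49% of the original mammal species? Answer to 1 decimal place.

Need (A_new/A_old)^0.18 = 0.49, so A_new/A_old = 0.49^(1/0.18) = 0.49^5.556
ln(A_new/A_old) = ln 0.49 / 0.18 = -0.7133 / 0.18 = -3.9631
A_new/A_old = e^-3.9631 ≈ 0.019
Fraction that can be lost = 1 − 0.019 = 0.981

98.1%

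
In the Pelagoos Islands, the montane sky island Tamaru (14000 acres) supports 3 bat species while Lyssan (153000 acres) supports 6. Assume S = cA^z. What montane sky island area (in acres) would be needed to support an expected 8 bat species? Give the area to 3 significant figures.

413000 acres

z = ln(6/3) / ln(153000/14000) = 0.6931 / 2.3914 = 0.2899
c = 3 / 14000^0.2899 = 3 / 15.91 = 0.1885
A = (8/0.1885)^(1/0.2899) ⇒ ln A = ln(42.44)/0.2899 = 12.9307
A = e^12.9307 ≈ 412795 acres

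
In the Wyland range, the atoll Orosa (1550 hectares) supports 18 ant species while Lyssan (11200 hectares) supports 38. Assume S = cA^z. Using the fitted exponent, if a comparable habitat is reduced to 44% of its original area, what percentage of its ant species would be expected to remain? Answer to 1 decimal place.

73.3%

z = ln(38/18) / ln(11200/1550) = 0.7472 / 1.9777 = 0.3778
S_new/S_old = (A_new/A_old)^z = 0.44^0.3778 = exp(0.3778 × -0.8210) = 0.7333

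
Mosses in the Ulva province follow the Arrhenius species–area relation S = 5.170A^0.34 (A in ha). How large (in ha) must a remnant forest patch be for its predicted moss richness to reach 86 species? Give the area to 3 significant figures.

3900 ha

86 = 5.17 × A^0.34  ⇒  A^0.34 = 86/5.17 = 16.63
ln A = ln(16.63) / 0.34 = 2.8115 / 0.34 = 8.2690
A = e^8.2690 ≈ 3901 ha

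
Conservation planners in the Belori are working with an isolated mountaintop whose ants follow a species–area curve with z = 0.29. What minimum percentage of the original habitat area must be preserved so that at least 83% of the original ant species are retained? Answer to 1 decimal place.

52.6%

Need (A_new/A_old)^0.29 = 0.83, so A_new/A_old = 0.83^(1/0.29) = 0.83^3.448
ln(A_new/A_old) = ln 0.83 / 0.29 = -0.1863 / 0.29 = -0.6425
A_new/A_old = e^-0.6425 ≈ 0.526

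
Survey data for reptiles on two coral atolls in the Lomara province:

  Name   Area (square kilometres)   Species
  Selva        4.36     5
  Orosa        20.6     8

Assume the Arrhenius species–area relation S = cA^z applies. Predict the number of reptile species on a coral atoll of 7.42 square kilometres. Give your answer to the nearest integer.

6

z = ln(8/5) / ln(20.6/4.36) = 0.4700 / 1.5528 = 0.3027
c = 5 / 4.36^0.3027 = 5 / 1.562 = 3.202
S₃ = 3.202 × 7.42^0.3027 = 3.202 × 1.834 ≈ 5.873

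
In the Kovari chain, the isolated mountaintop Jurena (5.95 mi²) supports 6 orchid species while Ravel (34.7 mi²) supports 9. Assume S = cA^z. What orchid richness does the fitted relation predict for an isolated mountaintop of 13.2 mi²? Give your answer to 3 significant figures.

7.21

z = ln(9/6) / ln(34.7/5.95) = 0.4055 / 1.7633 = 0.2299
c = 6 / 5.95^0.2299 = 6 / 1.507 = 3.982
S₃ = 3.982 × 13.2^0.2299 = 3.982 × 1.81 ≈ 7.206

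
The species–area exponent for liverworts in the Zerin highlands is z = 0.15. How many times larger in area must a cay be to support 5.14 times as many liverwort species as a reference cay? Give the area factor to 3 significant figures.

(A₂/A₁)^0.15 = 5.14, so A₂/A₁ = 5.14^(1/0.15) = 5.14^6.667
ln(A₂/A₁) = ln 5.14 / 0.15 = 1.6371 / 0.15 = 10.9137
A₂/A₁ = e^10.9137 ≈ 54923

54900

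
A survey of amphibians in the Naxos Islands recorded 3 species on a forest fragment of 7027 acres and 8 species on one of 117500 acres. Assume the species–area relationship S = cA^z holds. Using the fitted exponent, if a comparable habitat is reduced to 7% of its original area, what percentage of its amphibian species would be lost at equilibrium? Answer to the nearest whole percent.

60%

z = ln(8/3) / ln(117500/7027) = 0.9808 / 2.8167 = 0.3482
S_new/S_old = (A_new/A_old)^z = 0.07^0.3482 = exp(0.3482 × -2.6593) = 0.3961
Fraction lost = 1 − 0.3961 = 0.6039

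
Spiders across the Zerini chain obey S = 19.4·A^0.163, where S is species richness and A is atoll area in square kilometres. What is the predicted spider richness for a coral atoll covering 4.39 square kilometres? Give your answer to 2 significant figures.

S = 19.4 × 4.39^0.163
ln S = ln 19.4 + 0.163 × ln 4.39 = 2.9653 + 0.163 × 1.4793 = 3.2064
S = e^3.2064 ≈ 24.69

25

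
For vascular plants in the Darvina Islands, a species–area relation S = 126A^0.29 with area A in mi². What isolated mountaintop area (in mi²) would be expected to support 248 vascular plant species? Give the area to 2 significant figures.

248 = 126 × A^0.29  ⇒  A^0.29 = 248/126 = 1.968
ln A = ln(1.968) / 0.29 = 0.6771 / 0.29 = 2.3350
A = e^2.3350 ≈ 10.33 mi²

10 mi²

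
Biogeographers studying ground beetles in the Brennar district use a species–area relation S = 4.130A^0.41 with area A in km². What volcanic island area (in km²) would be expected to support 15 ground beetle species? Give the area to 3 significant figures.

23.2 km²

15 = 4.13 × A^0.41  ⇒  A^0.41 = 15/4.13 = 3.632
ln A = ln(3.632) / 0.41 = 1.2898 / 0.41 = 3.1458
A = e^3.1458 ≈ 23.24 km²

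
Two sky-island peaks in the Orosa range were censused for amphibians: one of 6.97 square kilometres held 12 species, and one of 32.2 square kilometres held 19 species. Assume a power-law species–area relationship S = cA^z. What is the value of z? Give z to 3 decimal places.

0.300

Taking logs: ln S = ln c + z ln A, so z = (ln S₂ − ln S₁)/(ln A₂ − ln A₁).
z = ln(19/12) / ln(32.2/6.97) = ln(1.583) / ln(4.62) = 0.4595 / 1.5304 = 0.3003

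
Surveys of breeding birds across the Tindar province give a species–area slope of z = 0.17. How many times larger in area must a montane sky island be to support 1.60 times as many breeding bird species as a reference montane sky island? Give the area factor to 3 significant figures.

(A₂/A₁)^0.17 = 1.6, so A₂/A₁ = 1.6^(1/0.17) = 1.6^5.882
ln(A₂/A₁) = ln 1.6 / 0.17 = 0.4700 / 0.17 = 2.7647
A₂/A₁ = e^2.7647 ≈ 15.87

15.9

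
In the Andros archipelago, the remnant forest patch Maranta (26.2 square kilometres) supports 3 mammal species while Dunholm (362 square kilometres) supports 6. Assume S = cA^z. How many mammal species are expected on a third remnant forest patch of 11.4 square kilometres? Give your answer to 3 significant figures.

z = ln(6/3) / ln(362/26.2) = 0.6931 / 2.6259 = 0.2640
c = 3 / 26.2^0.2640 = 3 / 2.368 = 1.267
S₃ = 1.267 × 11.4^0.2640 = 1.267 × 1.901 ≈ 2.408

2.41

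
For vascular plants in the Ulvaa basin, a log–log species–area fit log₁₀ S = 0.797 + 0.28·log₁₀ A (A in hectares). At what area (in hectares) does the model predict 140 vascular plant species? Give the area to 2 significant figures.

66000 hectares

140 = 6.266 × A^0.28  ⇒  A^0.28 = 140/6.266 = 22.34
ln A = ln(22.34) / 0.28 = 3.1065 / 0.28 = 11.0946
A = e^11.0946 ≈ 65813 hectares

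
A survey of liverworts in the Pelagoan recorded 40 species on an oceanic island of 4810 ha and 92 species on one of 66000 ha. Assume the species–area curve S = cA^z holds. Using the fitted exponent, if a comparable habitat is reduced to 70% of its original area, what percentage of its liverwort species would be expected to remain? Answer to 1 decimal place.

89.3%

z = ln(92/40) / ln(66000/4810) = 0.8329 / 2.6190 = 0.3180
S_new/S_old = (A_new/A_old)^z = 0.7^0.3180 = exp(0.3180 × -0.3567) = 0.8928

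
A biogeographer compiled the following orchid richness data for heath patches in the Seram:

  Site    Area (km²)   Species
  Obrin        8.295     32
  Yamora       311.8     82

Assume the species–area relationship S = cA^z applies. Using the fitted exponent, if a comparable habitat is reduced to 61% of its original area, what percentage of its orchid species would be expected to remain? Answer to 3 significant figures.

88.0%

z = ln(82/32) / ln(311.8/8.295) = 0.9410 / 3.6267 = 0.2595
S_new/S_old = (A_new/A_old)^z = 0.61^0.2595 = exp(0.2595 × -0.4943) = 0.8796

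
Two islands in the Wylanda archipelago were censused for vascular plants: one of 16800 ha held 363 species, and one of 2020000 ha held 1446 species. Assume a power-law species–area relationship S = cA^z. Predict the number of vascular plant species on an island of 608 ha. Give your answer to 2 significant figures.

140

z = ln(1446/363) / ln(2020000/16800) = 1.3822 / 4.7895 = 0.2886
c = 363 / 16800^0.2886 = 363 / 16.57 = 21.91
S₃ = 21.91 × 608^0.2886 = 21.91 × 6.359 ≈ 139.3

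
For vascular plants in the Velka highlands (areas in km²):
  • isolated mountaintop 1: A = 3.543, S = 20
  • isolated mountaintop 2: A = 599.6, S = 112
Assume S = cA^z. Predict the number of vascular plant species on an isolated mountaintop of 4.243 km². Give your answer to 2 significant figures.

z = ln(112/20) / ln(599.6/3.543) = 1.7228 / 5.1313 = 0.3357
c = 20 / 3.543^0.3357 = 20 / 1.529 = 13.08
S₃ = 13.08 × 4.243^0.3357 = 13.08 × 1.625 ≈ 21.25

21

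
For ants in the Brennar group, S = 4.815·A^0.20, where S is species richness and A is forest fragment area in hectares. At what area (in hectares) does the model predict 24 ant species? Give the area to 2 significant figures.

24 = 4.815 × A^0.2  ⇒  A^0.2 = 24/4.815 = 4.984
ln A = ln(4.984) / 0.2 = 1.6063 / 0.2 = 8.0316
A = e^8.0316 ≈ 3077 hectares

3100 hectares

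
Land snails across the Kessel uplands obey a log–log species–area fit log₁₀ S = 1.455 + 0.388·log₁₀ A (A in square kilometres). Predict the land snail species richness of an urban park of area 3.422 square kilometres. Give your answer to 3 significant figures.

S = 28.51 × 3.422^0.388
ln S = ln 28.51 + 0.388 × ln 3.422 = 3.3503 + 0.388 × 1.2302 = 3.8276
S = e^3.8276 ≈ 45.95

46.0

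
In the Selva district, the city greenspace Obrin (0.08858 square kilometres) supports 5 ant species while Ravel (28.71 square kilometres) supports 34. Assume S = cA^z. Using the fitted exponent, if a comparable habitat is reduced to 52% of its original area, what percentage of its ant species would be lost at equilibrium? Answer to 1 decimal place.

z = ln(34/5) / ln(28.71/0.08858) = 1.9169 / 5.7811 = 0.3316
S_new/S_old = (A_new/A_old)^z = 0.52^0.3316 = exp(0.3316 × -0.6539) = 0.8051
Fraction lost = 1 − 0.8051 = 0.1949

19.5%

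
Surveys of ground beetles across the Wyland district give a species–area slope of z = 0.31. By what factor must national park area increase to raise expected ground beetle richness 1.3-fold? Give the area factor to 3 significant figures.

2.33

(A₂/A₁)^0.31 = 1.3, so A₂/A₁ = 1.3^(1/0.31) = 1.3^3.226
ln(A₂/A₁) = ln 1.3 / 0.31 = 0.2624 / 0.31 = 0.8463
A₂/A₁ = e^0.8463 ≈ 2.331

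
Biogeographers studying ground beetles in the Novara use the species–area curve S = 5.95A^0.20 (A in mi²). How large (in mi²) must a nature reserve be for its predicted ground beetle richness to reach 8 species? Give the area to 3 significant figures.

4.39 mi²

8 = 5.95 × A^0.2  ⇒  A^0.2 = 8/5.95 = 1.345
ln A = ln(1.345) / 0.2 = 0.2961 / 0.2 = 1.4803
A = e^1.4803 ≈ 4.394 mi²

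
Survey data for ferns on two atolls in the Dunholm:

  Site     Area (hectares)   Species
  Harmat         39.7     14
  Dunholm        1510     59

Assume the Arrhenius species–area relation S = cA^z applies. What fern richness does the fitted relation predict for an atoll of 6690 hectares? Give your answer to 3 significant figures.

106

z = ln(59/14) / ln(1510/39.7) = 1.4385 / 3.6385 = 0.3953
c = 14 / 39.7^0.3953 = 14 / 4.286 = 3.266
S₃ = 3.266 × 6690^0.3953 = 3.266 × 32.54 ≈ 106.3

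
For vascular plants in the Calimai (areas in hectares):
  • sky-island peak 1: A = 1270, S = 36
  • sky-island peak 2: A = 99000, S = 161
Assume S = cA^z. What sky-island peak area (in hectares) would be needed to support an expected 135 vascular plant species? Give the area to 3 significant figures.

59300 hectares

z = ln(161/36) / ln(99000/1270) = 1.4979 / 4.3561 = 0.3439
c = 36 / 1270^0.3439 = 36 / 11.68 = 3.083
A = (135/3.083)^(1/0.3439) ⇒ ln A = ln(43.78)/0.3439 = 10.9907
A = e^10.9907 ≈ 59318 hectares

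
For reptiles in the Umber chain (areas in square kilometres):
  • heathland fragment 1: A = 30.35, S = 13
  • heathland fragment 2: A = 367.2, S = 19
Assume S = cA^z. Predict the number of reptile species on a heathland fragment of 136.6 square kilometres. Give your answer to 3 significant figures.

z = ln(19/13) / ln(367.2/30.35) = 0.3795 / 2.4931 = 0.1522
c = 13 / 30.35^0.1522 = 13 / 1.681 = 7.733
S₃ = 7.733 × 136.6^0.1522 = 7.733 × 2.114 ≈ 16.34

16.3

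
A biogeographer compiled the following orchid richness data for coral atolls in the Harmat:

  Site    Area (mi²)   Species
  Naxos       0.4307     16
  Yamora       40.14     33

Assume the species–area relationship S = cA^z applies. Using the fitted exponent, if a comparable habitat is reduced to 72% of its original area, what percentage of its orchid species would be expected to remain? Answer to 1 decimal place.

94.9%

z = ln(33/16) / ln(40.14/0.4307) = 0.7239 / 4.5347 = 0.1596
S_new/S_old = (A_new/A_old)^z = 0.72^0.1596 = exp(0.1596 × -0.3285) = 0.9489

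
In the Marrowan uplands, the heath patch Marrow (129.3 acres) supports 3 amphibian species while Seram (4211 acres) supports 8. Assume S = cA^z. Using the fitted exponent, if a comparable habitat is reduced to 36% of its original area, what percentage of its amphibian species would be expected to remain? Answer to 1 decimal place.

z = ln(8/3) / ln(4211/129.3) = 0.9808 / 3.4833 = 0.2816
S_new/S_old = (A_new/A_old)^z = 0.36^0.2816 = exp(0.2816 × -1.0217) = 0.75

75.0%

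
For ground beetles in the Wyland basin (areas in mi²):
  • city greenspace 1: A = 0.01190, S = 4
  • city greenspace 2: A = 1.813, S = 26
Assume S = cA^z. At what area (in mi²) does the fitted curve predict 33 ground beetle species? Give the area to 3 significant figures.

z = ln(26/4) / ln(1.813/0.0119) = 1.8718 / 5.0262 = 0.3724
c = 4 / 0.0119^0.3724 = 4 / 0.192 = 20.83
A = (33/20.83)^(1/0.3724) ⇒ ln A = ln(1.584)/0.3724 = 1.2352
A = e^1.2352 ≈ 3.439 mi²

3.44 mi²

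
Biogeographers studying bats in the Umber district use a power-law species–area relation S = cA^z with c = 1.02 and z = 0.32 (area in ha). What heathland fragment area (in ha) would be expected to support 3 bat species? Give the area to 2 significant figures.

29 ha

3 = 1.02 × A^0.32  ⇒  A^0.32 = 3/1.02 = 2.941
ln A = ln(2.941) / 0.32 = 1.0788 / 0.32 = 3.3713
A = e^3.3713 ≈ 29.12 ha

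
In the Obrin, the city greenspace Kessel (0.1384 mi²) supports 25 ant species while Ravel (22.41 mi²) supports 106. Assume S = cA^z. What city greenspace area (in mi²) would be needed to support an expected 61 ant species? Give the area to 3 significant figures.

3.20 mi²

z = ln(106/25) / ln(22.41/0.1384) = 1.4446 / 5.0871 = 0.2840
c = 25 / 0.1384^0.2840 = 25 / 0.5703 = 43.84
A = (61/43.84)^(1/0.2840) ⇒ ln A = ln(1.392)/0.2840 = 1.1636
A = e^1.1636 ≈ 3.201 mi²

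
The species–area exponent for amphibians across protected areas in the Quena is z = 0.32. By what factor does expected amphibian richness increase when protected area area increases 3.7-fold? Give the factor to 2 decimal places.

1.52

S₂/S₁ = (A₂/A₁)^z = 3.7^0.32
ln(S₂/S₁) = 0.32 × ln 3.7 = 0.32 × 1.3083 = 0.4187
S₂/S₁ = e^0.4187 ≈ 1.52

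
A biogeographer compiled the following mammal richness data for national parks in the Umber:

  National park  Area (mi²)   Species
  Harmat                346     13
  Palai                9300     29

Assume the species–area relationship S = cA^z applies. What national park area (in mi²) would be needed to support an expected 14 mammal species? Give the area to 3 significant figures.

469 mi²

z = ln(29/13) / ln(9300/346) = 0.8023 / 3.2913 = 0.2438
c = 13 / 346^0.2438 = 13 / 4.159 = 3.126
A = (14/3.126)^(1/0.2438) ⇒ ln A = ln(4.479)/0.2438 = 6.1504
A = e^6.1504 ≈ 468.9 mi²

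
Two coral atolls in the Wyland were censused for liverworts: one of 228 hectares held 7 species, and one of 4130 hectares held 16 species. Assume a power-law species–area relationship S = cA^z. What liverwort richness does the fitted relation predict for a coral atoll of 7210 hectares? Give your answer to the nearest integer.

19

z = ln(16/7) / ln(4130/228) = 0.8267 / 2.8967 = 0.2854
c = 7 / 228^0.2854 = 7 / 4.709 = 1.487
S₃ = 1.487 × 7210^0.2854 = 1.487 × 12.62 ≈ 18.76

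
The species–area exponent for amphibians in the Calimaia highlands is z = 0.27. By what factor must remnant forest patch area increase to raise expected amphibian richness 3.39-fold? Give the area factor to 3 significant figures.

(A₂/A₁)^0.27 = 3.39, so A₂/A₁ = 3.39^(1/0.27) = 3.39^3.704
ln(A₂/A₁) = ln 3.39 / 0.27 = 1.2208 / 0.27 = 4.5216
A₂/A₁ = e^4.5216 ≈ 91.98

92.0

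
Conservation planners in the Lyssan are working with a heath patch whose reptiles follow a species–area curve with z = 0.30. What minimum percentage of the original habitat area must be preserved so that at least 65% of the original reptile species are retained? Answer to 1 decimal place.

Need (A_new/A_old)^0.3 = 0.65, so A_new/A_old = 0.65^(1/0.3) = 0.65^3.333
ln(A_new/A_old) = ln 0.65 / 0.3 = -0.4308 / 0.3 = -1.4359
A_new/A_old = e^-1.4359 ≈ 0.2379

23.8%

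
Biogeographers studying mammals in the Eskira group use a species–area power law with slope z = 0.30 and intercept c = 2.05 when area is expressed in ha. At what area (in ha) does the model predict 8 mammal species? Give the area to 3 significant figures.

8 = 2.05 × A^0.3  ⇒  A^0.3 = 8/2.05 = 3.902
ln A = ln(3.902) / 0.3 = 1.3616 / 0.3 = 4.5387
A = e^4.5387 ≈ 93.57 ha

93.6 ha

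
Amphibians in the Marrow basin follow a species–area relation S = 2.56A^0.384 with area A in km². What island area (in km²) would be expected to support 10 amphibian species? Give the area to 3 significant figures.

34.8 km²

10 = 2.56 × A^0.384  ⇒  A^0.384 = 10/2.56 = 3.906
ln A = ln(3.906) / 0.384 = 1.3626 / 0.384 = 3.5484
A = e^3.5484 ≈ 34.76 km²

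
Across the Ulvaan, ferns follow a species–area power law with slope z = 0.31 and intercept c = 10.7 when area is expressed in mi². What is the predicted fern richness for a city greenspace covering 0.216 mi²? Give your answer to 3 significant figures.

6.65

S = 10.7 × 0.216^0.31
ln S = ln 10.7 + 0.31 × ln 0.216 = 2.3702 + 0.31 × -1.5325 = 1.8952
S = e^1.8952 ≈ 6.654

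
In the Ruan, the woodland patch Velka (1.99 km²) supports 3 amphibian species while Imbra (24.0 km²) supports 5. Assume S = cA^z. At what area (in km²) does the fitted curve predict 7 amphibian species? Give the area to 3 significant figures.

124 km²

z = ln(5/3) / ln(24/1.99) = 0.5108 / 2.4899 = 0.2052
c = 3 / 1.99^0.2052 = 3 / 1.152 = 2.605
A = (7/2.605)^(1/0.2052) ⇒ ln A = ln(2.687)/0.2052 = 4.8181
A = e^4.8181 ≈ 123.7 km²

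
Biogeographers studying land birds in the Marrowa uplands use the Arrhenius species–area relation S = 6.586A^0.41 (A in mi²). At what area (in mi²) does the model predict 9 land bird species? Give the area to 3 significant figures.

2.14 mi²

9 = 6.586 × A^0.41  ⇒  A^0.41 = 9/6.586 = 1.367
ln A = ln(1.367) / 0.41 = 0.3123 / 0.41 = 0.7617
A = e^0.7617 ≈ 2.142 mi²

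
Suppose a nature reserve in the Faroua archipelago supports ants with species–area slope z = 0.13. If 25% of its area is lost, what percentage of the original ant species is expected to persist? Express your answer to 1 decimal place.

96.3%

S_new/S_old = (A_new/A_old)^z = 0.75^0.13
= exp(0.13 × ln 0.75) = exp(0.13 × -0.2877) = exp(-0.0374) ≈ 0.9633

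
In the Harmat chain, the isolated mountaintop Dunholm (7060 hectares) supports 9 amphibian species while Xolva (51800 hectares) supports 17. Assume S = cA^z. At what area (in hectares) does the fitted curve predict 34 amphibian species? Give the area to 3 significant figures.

455000 hectares

z = ln(17/9) / ln(51800/7060) = 0.6360 / 1.9929 = 0.3191
c = 9 / 7060^0.3191 = 9 / 16.91 = 0.5321
A = (34/0.5321)^(1/0.3191) ⇒ ln A = ln(63.9)/0.3191 = 13.0272
A = e^13.0272 ≈ 454614 hectares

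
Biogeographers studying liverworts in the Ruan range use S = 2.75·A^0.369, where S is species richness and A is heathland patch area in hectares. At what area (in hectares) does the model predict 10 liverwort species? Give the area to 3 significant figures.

10 = 2.75 × A^0.369  ⇒  A^0.369 = 10/2.75 = 3.636
ln A = ln(3.636) / 0.369 = 1.2910 / 0.369 = 3.4986
A = e^3.4986 ≈ 33.07 hectares

33.1 hectares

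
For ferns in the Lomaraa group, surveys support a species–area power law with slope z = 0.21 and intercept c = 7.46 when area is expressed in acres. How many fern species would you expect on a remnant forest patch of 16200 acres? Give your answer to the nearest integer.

57 species

S = 7.46 × 16200^0.21 = 7.46 × 7.656 ≈ 57.11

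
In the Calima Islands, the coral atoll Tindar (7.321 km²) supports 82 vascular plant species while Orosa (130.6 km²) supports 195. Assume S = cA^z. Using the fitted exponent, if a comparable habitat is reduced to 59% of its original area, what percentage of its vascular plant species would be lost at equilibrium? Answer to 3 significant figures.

14.7%

z = ln(195/82) / ln(130.6/7.321) = 0.8663 / 2.8814 = 0.3006
S_new/S_old = (A_new/A_old)^z = 0.59^0.3006 = exp(0.3006 × -0.5276) = 0.8533
Fraction lost = 1 − 0.8533 = 0.1467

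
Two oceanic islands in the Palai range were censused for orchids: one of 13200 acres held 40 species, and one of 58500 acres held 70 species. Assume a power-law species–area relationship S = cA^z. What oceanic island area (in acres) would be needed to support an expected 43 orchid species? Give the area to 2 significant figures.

16000 acres

z = ln(70/40) / ln(58500/13200) = 0.5596 / 1.4888 = 0.3759
c = 40 / 13200^0.3759 = 40 / 35.39 = 1.13
A = (43/1.13)^(1/0.3759) ⇒ ln A = ln(38.04)/0.3759 = 9.6804
A = e^9.6804 ≈ 16000 acres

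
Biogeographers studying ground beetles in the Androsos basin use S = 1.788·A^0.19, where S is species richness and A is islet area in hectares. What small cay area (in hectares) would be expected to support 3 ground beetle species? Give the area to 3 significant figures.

15.2 hectares

3 = 1.788 × A^0.19  ⇒  A^0.19 = 3/1.788 = 1.678
ln A = ln(1.678) / 0.19 = 0.5175 / 0.19 = 2.7238
A = e^2.7238 ≈ 15.24 hectares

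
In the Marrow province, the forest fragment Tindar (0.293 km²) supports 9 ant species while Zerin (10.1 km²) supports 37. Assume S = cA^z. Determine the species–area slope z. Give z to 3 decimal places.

Taking logs: ln S = ln c + z ln A, so z = (ln S₂ − ln S₁)/(ln A₂ − ln A₁).
z = ln(37/9) / ln(10.1/0.293) = ln(4.111) / ln(34.47) = 1.4137 / 3.5401 = 0.3993

0.399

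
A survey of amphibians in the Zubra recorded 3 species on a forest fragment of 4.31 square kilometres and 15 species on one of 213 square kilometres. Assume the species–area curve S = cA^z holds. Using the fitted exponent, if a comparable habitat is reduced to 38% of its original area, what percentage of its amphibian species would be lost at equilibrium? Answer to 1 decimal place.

z = ln(15/3) / ln(213/4.31) = 1.6094 / 3.9004 = 0.4126
S_new/S_old = (A_new/A_old)^z = 0.38^0.4126 = exp(0.4126 × -0.9676) = 0.6708
Fraction lost = 1 − 0.6708 = 0.3292

32.9%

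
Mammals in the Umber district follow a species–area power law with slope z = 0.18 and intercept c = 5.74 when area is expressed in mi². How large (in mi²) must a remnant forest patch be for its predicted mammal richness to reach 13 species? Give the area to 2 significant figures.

13 = 5.74 × A^0.18  ⇒  A^0.18 = 13/5.74 = 2.265
ln A = ln(2.265) / 0.18 = 0.8175 / 0.18 = 4.5416
A = e^4.5416 ≈ 93.84 mi²

94 mi²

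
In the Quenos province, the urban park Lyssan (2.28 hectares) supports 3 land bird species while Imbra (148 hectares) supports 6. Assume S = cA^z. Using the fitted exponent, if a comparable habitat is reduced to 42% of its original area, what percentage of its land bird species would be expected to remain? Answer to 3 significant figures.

86.6%

z = ln(6/3) / ln(148/2.28) = 0.6931 / 4.1730 = 0.1661
S_new/S_old = (A_new/A_old)^z = 0.42^0.1661 = exp(0.1661 × -0.8675) = 0.8658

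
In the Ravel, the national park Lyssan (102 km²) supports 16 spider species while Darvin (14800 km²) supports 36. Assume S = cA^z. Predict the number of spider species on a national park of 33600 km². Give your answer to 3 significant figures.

z = ln(36/16) / ln(14800/102) = 0.8109 / 4.9774 = 0.1629
c = 16 / 102^0.1629 = 16 / 2.124 = 7.531
S₃ = 7.531 × 33600^0.1629 = 7.531 × 5.463 ≈ 41.14

41.1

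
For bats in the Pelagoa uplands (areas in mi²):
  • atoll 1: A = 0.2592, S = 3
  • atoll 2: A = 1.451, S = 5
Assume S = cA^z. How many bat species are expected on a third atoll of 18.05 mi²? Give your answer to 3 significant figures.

10.6

z = ln(5/3) / ln(1.451/0.2592) = 0.5108 / 1.7224 = 0.2966
c = 3 / 0.2592^0.2966 = 3 / 0.67 = 4.477
S₃ = 4.477 × 18.05^0.2966 = 4.477 × 2.359 ≈ 10.56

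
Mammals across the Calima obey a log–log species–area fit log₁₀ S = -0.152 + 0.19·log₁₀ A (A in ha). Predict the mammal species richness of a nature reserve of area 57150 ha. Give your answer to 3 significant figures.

5.65

S = 0.7047 × 57150^0.19
ln S = ln 0.7047 + 0.19 × ln 57150 = -0.3500 + 0.19 × 10.9534 = 1.7312
S = e^1.7312 ≈ 5.647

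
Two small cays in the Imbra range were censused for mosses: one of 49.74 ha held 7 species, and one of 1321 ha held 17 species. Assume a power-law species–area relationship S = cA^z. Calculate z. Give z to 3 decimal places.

Taking logs: ln S = ln c + z ln A, so z = (ln S₂ − ln S₁)/(ln A₂ − ln A₁).
z = ln(17/7) / ln(1321/49.74) = ln(2.429) / ln(26.56) = 0.8873 / 3.2793 = 0.2706

0.271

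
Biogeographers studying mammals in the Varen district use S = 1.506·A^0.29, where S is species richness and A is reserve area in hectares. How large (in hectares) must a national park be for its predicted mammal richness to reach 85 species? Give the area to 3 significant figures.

1100000 hectares

85 = 1.506 × A^0.29  ⇒  A^0.29 = 85/1.506 = 56.44
ln A = ln(56.44) / 0.29 = 4.0332 / 0.29 = 13.9076
A = e^13.9076 ≈ 1096426 hectares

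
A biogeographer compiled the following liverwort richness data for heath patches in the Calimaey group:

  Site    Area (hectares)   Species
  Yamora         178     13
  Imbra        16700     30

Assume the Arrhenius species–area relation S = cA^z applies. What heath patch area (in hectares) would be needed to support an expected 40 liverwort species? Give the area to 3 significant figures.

z = ln(30/13) / ln(16700/178) = 0.8362 / 4.5414 = 0.1841
c = 13 / 178^0.1841 = 13 / 2.597 = 5.007
A = (40/5.007)^(1/0.1841) ⇒ ln A = ln(7.989)/0.1841 = 11.2855
A = e^11.2855 ≈ 79656 hectares

79700 hectares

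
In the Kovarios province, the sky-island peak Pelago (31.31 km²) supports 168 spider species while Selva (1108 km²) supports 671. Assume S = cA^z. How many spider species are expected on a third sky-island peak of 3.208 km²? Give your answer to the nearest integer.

69

z = ln(671/168) / ln(1108/31.31) = 1.3848 / 3.5664 = 0.3883
c = 168 / 31.31^0.3883 = 168 / 3.809 = 44.11
S₃ = 44.11 × 3.208^0.3883 = 44.11 × 1.572 ≈ 69.36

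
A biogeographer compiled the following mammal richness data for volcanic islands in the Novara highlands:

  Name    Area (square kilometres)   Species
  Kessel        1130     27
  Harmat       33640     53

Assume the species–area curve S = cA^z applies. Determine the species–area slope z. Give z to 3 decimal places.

0.199

Taking logs: ln S = ln c + z ln A, so z = (ln S₂ − ln S₁)/(ln A₂ − ln A₁).
z = ln(53/27) / ln(33640/1130) = ln(1.963) / ln(29.77) = 0.6745 / 3.3935 = 0.1987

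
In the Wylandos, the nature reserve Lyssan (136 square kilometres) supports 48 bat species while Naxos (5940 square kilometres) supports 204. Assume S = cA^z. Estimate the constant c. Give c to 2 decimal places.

z = ln(S₂/S₁) / ln(A₂/A₁) = ln(204/48) / ln(5940/136) = 1.4469 / 3.7768 = 0.3831
c = S₁ / A₁^z = 48 / 136^0.3831 = 48 / 6.567 = 7.309

7.31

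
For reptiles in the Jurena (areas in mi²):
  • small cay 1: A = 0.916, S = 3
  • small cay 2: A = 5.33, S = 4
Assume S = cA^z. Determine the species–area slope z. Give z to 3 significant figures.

Taking logs: ln S = ln c + z ln A, so z = (ln S₂ − ln S₁)/(ln A₂ − ln A₁).
z = ln(4/3) / ln(5.33/0.916) = ln(1.333) / ln(5.819) = 0.2877 / 1.7611 = 0.1634

0.163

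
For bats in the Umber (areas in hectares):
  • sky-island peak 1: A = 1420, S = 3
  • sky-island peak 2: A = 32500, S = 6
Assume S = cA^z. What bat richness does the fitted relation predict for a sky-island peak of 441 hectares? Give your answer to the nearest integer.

z = ln(6/3) / ln(32500/1420) = 0.6931 / 3.1306 = 0.2214
c = 3 / 1420^0.2214 = 3 / 4.988 = 0.6014
S₃ = 0.6014 × 441^0.2214 = 0.6014 × 3.85 ≈ 2.316

2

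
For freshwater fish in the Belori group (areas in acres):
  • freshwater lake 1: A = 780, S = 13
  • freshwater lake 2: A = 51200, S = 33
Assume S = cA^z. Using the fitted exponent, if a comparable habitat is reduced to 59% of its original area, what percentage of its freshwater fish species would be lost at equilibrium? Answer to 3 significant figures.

11.1%

z = ln(33/13) / ln(51200/780) = 0.9316 / 4.1842 = 0.2226
S_new/S_old = (A_new/A_old)^z = 0.59^0.2226 = exp(0.2226 × -0.5276) = 0.8892
Fraction lost = 1 − 0.8892 = 0.1108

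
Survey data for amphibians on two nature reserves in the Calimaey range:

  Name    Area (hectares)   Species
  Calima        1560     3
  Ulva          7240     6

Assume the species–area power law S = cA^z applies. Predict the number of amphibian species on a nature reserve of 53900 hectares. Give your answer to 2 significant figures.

z = ln(6/3) / ln(7240/1560) = 0.6931 / 1.5349 = 0.4516
c = 3 / 1560^0.4516 = 3 / 27.67 = 0.1084
S₃ = 0.1084 × 53900^0.4516 = 0.1084 × 137 ≈ 14.85

15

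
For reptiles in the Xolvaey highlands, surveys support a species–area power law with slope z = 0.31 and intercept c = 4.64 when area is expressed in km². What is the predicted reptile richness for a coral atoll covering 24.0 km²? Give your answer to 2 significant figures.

S = 4.64 × 24^0.31 = 4.64 × 2.678 ≈ 12.43

12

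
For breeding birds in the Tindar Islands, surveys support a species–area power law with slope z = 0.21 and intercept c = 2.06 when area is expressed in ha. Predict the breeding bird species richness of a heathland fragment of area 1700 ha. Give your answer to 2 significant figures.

9.8

S = 2.06 × 1700^0.21
ln S = ln 2.06 + 0.21 × ln 1700 = 0.7227 + 0.21 × 7.4384 = 2.2848
S = e^2.2848 ≈ 9.823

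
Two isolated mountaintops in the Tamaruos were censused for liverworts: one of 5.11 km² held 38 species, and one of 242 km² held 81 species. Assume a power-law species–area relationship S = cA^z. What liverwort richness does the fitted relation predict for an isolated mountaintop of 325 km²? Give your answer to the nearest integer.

86

z = ln(81/38) / ln(242/5.11) = 0.7569 / 3.8577 = 0.1962
c = 38 / 5.11^0.1962 = 38 / 1.377 = 27.59
S₃ = 27.59 × 325^0.1962 = 27.59 × 3.11 ≈ 85.82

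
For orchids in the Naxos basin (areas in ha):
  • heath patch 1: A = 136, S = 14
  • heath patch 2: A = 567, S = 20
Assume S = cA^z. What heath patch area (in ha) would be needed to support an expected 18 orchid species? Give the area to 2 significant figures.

z = ln(20/14) / ln(567/136) = 0.3567 / 1.4277 = 0.2498
c = 14 / 136^0.2498 = 14 / 3.412 = 4.103
A = (18/4.103)^(1/0.2498) ⇒ ln A = ln(4.387)/0.2498 = 5.9186
A = e^5.9186 ≈ 371.9 ha

370 ha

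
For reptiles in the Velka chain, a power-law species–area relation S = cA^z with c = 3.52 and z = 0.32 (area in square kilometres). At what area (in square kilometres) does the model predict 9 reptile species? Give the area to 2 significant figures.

19 square kilometres

9 = 3.52 × A^0.32  ⇒  A^0.32 = 9/3.52 = 2.557
ln A = ln(2.557) / 0.32 = 0.9388 / 0.32 = 2.9336
A = e^2.9336 ≈ 18.8 square kilometres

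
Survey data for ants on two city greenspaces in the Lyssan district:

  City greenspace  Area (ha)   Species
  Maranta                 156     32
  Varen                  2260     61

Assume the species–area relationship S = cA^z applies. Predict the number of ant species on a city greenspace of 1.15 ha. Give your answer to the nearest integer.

10

z = ln(61/32) / ln(2260/156) = 0.6451 / 2.6733 = 0.2413
c = 32 / 156^0.2413 = 32 / 3.383 = 9.46
S₃ = 9.46 × 1.15^0.2413 = 9.46 × 1.034 ≈ 9.784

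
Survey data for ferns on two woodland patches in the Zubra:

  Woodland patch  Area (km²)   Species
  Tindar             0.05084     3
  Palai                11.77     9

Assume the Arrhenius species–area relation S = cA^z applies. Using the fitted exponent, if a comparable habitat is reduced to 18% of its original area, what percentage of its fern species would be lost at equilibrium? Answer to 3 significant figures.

z = ln(9/3) / ln(11.77/0.05084) = 1.0986 / 5.4446 = 0.2018
S_new/S_old = (A_new/A_old)^z = 0.18^0.2018 = exp(0.2018 × -1.7148) = 0.7075
Fraction lost = 1 − 0.7075 = 0.2925

29.2%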